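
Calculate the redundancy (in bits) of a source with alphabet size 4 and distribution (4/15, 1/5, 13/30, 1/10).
0.1721 bits

Redundancy measures how far a source is from maximum entropy:
R = H_max - H(X)

Maximum entropy for 4 symbols: H_max = log_2(4) = 2.0000 bits
Actual entropy: H(X) = 1.8279 bits
Redundancy: R = 2.0000 - 1.8279 = 0.1721 bits

This redundancy represents potential for compression: the source could be compressed by 0.1721 bits per symbol.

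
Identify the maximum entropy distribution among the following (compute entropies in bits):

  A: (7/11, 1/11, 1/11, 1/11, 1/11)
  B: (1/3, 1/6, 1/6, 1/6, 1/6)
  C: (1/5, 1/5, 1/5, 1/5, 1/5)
C

For a discrete distribution over n outcomes, entropy is maximized by the uniform distribution.

Computing entropies:
H(A) = 1.6729 bits
H(B) = 2.2516 bits
H(C) = 2.3219 bits

The uniform distribution (where all probabilities equal 1/5) achieves the maximum entropy of log_2(5) = 2.3219 bits.

Distribution C has the highest entropy.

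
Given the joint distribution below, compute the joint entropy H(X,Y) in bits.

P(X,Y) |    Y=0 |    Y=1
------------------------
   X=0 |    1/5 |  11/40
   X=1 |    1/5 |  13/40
1.9679 bits

Joint entropy is H(X,Y) = -Σ_{x,y} p(x,y) log p(x,y).

Summing over all non-zero entries:
H(X,Y) = -[1/5·log_2(1/5) + 11/40·log_2(11/40) + 1/5·log_2(1/5) + 13/40·log_2(13/40)]
H(X,Y) = 1.9679 bits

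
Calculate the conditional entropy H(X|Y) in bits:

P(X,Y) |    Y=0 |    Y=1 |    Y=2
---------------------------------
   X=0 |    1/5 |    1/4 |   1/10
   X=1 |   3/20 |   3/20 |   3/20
0.9693 bits

Using the chain rule: H(X|Y) = H(X,Y) - H(Y)

First, compute H(X,Y) = 2.5282 bits

Marginal P(Y) = (7/20, 2/5, 1/4)
H(Y) = 1.5589 bits

H(X|Y) = H(X,Y) - H(Y) = 2.5282 - 1.5589 = 0.9693 bits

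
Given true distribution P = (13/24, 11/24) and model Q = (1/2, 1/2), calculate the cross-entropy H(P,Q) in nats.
0.6931 nats

Cross-entropy: H(P,Q) = -Σ p(x) log q(x)

Alternatively: H(P,Q) = H(P) + D_KL(P||Q)
H(P) = 0.6897 nats
D_KL(P||Q) = 0.0035 nats

H(P,Q) = 0.6897 + 0.0035 = 0.6931 nats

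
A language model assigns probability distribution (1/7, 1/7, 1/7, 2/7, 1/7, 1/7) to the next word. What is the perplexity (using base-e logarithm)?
5.7423

Perplexity is e^H (or exp(H) for natural log).

First, H = -Σ p log p = 1.7479 nats
Perplexity = e^1.7479 = 5.7423

Interpretation: The model's uncertainty is equivalent to choosing uniformly among 5.7 options.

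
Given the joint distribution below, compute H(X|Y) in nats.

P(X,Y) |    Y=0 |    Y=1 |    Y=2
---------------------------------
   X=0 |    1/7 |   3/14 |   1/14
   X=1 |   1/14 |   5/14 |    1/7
0.6508 nats

Using the chain rule: H(X|Y) = H(X,Y) - H(Y)

First, compute H(X,Y) = 1.6308 nats

Marginal P(Y) = (3/14, 4/7, 3/14)
H(Y) = 0.9800 nats

H(X|Y) = H(X,Y) - H(Y) = 1.6308 - 0.9800 = 0.6508 nats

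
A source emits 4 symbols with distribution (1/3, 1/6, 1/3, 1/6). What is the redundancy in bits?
0.0817 bits

Redundancy measures how far a source is from maximum entropy:
R = H_max - H(X)

Maximum entropy for 4 symbols: H_max = log_2(4) = 2.0000 bits
Actual entropy: H(X) = 1.9183 bits
Redundancy: R = 2.0000 - 1.9183 = 0.0817 bits

This redundancy represents potential for compression: the source could be compressed by 0.0817 bits per symbol.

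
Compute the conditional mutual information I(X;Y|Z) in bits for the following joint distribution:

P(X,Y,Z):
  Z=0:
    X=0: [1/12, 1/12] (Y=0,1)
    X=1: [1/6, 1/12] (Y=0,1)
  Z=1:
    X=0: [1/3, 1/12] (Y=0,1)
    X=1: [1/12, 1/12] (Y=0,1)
0.0443 bits

Conditional mutual information: I(X;Y|Z) = H(X|Z) + H(Y|Z) - H(X,Y|Z)

H(Z) = 0.9799
H(X,Z) = 1.8879 → H(X|Z) = 0.9080
H(Y,Z) = 1.8879 → H(Y|Z) = 0.9080
H(X,Y,Z) = 2.7516 → H(X,Y|Z) = 1.7718

I(X;Y|Z) = 0.9080 + 0.9080 - 1.7718 = 0.0443 bits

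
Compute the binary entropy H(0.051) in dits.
0.0875 dits

The binary entropy function is:
H(p) = -p log(p) - (1-p) log(1-p)

H(0.051) = -0.051 × log_10(0.051) - 0.949 × log_10(0.949)
H(0.051) = 0.0875 dits

Note: Binary entropy is maximized at p=0.5 (H=1 bit) and minimized at p=0 or p=1 (H=0).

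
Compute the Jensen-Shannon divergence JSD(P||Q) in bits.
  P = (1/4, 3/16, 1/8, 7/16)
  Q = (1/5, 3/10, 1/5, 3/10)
0.0271 bits

Jensen-Shannon divergence is:
JSD(P||Q) = 0.5 × D_KL(P||M) + 0.5 × D_KL(Q||M)
where M = 0.5 × (P + Q) is the mixture distribution.

M = 0.5 × (1/4, 3/16, 1/8, 7/16) + 0.5 × (1/5, 3/10, 1/5, 3/10) = (9/40, 0.24375, 0.1625, 0.36875)

D_KL(P||M) = 0.0276 bits
D_KL(Q||M) = 0.0265 bits

JSD(P||Q) = 0.5 × 0.0276 + 0.5 × 0.0265 = 0.0271 bits

Unlike KL divergence, JSD is symmetric and bounded: 0 ≤ JSD ≤ log(2).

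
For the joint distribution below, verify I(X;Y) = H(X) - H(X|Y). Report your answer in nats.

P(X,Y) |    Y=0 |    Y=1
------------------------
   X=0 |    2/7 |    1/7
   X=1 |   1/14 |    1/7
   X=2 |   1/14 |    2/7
I(X;Y) = 0.0950 nats

Mutual information has multiple equivalent forms:
- I(X;Y) = H(X) - H(X|Y)
- I(X;Y) = H(Y) - H(Y|X)
- I(X;Y) = H(X) + H(Y) - H(X,Y)

Computing all quantities:
H(X) = 1.0609, H(Y) = 0.6829, H(X,Y) = 1.6488
H(X|Y) = 0.9659, H(Y|X) = 0.5879

Verification:
H(X) - H(X|Y) = 1.0609 - 0.9659 = 0.0950
H(Y) - H(Y|X) = 0.6829 - 0.5879 = 0.0950
H(X) + H(Y) - H(X,Y) = 1.0609 + 0.6829 - 1.6488 = 0.0950

All forms give I(X;Y) = 0.0950 nats. ✓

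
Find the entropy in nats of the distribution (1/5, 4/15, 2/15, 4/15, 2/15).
1.5641 nats

Shannon entropy is H(X) = -Σ p(x) log p(x).

For P = (1/5, 4/15, 2/15, 4/15, 2/15):
H = -1/5 × log_e(1/5) -4/15 × log_e(4/15) -2/15 × log_e(2/15) -4/15 × log_e(4/15) -2/15 × log_e(2/15)
H = 1.5641 nats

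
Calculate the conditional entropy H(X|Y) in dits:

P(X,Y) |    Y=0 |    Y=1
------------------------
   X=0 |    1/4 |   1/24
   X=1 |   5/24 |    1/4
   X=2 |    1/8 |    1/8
0.4313 dits

Using the chain rule: H(X|Y) = H(X,Y) - H(Y)

First, compute H(X,Y) = 0.7262 dits

Marginal P(Y) = (7/12, 5/12)
H(Y) = 0.2950 dits

H(X|Y) = H(X,Y) - H(Y) = 0.7262 - 0.2950 = 0.4313 dits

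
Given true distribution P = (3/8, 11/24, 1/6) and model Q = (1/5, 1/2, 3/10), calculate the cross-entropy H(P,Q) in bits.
1.6186 bits

Cross-entropy: H(P,Q) = -Σ p(x) log q(x)

Alternatively: H(P,Q) = H(P) + D_KL(P||Q)
H(P) = 1.4773 bits
D_KL(P||Q) = 0.1412 bits

H(P,Q) = 1.4773 + 0.1412 = 1.6186 bits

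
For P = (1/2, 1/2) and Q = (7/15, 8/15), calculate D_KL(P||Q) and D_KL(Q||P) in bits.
D_KL(P||Q) = 0.0032, D_KL(Q||P) = 0.0032

KL divergence is not symmetric: D_KL(P||Q) ≠ D_KL(Q||P) in general.

D_KL(P||Q) = 0.0032 bits
D_KL(Q||P) = 0.0032 bits

In this case they happen to be equal (to 4 decimal places).

This asymmetry is why KL divergence is not a true distance metric.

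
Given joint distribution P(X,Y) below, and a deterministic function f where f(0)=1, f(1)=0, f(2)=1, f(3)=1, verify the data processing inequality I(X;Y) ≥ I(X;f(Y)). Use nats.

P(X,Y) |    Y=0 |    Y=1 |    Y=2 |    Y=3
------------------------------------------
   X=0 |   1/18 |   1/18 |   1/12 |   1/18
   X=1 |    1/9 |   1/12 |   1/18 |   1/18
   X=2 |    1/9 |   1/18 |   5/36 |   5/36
I(X;Y) = 0.0317, I(X;f(Y)) = 0.0137, inequality holds: 0.0317 ≥ 0.0137

Data Processing Inequality: For any Markov chain X → Y → Z, we have I(X;Y) ≥ I(X;Z).

Here Z = f(Y) is a deterministic function of Y, forming X → Y → Z.

Original I(X;Y) = 0.0317 nats

After applying f:
P(X,Z) where Z=f(Y):
- P(X,Z=0) = P(X,Y=1)
- P(X,Z=1) = P(X,Y=0) + P(X,Y=2) + P(X,Y=3)

I(X;Z) = I(X;f(Y)) = 0.0137 nats

Verification: 0.0317 ≥ 0.0137 ✓

Information cannot be created by processing; the function f can only lose information about X.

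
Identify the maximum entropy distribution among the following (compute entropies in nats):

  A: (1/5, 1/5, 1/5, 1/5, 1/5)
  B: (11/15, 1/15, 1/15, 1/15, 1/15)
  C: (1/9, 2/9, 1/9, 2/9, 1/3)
A

For a discrete distribution over n outcomes, entropy is maximized by the uniform distribution.

Computing entropies:
H(A) = 1.6094 nats
H(B) = 0.9496 nats
H(C) = 1.5230 nats

The uniform distribution (where all probabilities equal 1/5) achieves the maximum entropy of log_e(5) = 1.6094 nats.

Distribution A has the highest entropy.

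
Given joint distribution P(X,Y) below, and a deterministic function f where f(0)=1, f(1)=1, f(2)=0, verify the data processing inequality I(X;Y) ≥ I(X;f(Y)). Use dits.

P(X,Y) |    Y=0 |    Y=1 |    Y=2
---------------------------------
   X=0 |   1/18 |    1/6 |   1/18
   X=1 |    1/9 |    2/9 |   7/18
I(X;Y) = 0.0225, I(X;f(Y)) = 0.0215, inequality holds: 0.0225 ≥ 0.0215

Data Processing Inequality: For any Markov chain X → Y → Z, we have I(X;Y) ≥ I(X;Z).

Here Z = f(Y) is a deterministic function of Y, forming X → Y → Z.

Original I(X;Y) = 0.0225 dits

After applying f:
P(X,Z) where Z=f(Y):
- P(X,Z=0) = P(X,Y=2)
- P(X,Z=1) = P(X,Y=0) + P(X,Y=1)

I(X;Z) = I(X;f(Y)) = 0.0215 dits

Verification: 0.0225 ≥ 0.0215 ✓

Information cannot be created by processing; the function f can only lose information about X.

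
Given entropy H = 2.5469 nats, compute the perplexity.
12.7675

Perplexity is e^H (or exp(H) for natural log).

H = 2.5469 nats
Perplexity = e^2.5469 = 12.7675

Interpretation: The model's uncertainty is equivalent to choosing uniformly among 12.8 options.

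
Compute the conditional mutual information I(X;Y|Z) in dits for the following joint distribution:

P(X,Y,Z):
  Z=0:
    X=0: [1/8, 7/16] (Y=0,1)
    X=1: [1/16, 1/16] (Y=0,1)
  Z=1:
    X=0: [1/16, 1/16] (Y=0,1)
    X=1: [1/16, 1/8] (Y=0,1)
0.0098 dits

Conditional mutual information: I(X;Y|Z) = H(X|Z) + H(Y|Z) - H(X,Y|Z)

H(Z) = 0.2697
H(X,Z) = 0.5026 → H(X|Z) = 0.2329
H(Y,Z) = 0.5360 → H(Y|Z) = 0.2663
H(X,Y,Z) = 0.7591 → H(X,Y|Z) = 0.4894

I(X;Y|Z) = 0.2329 + 0.2663 - 0.4894 = 0.0098 dits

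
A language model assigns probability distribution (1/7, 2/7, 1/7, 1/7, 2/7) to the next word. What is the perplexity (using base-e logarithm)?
4.7107

Perplexity is e^H (or exp(H) for natural log).

First, H = -Σ p log p = 1.5498 nats
Perplexity = e^1.5498 = 4.7107

Interpretation: The model's uncertainty is equivalent to choosing uniformly among 4.7 options.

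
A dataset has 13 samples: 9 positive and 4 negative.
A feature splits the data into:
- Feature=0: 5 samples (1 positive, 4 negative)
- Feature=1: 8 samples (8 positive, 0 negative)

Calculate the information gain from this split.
0.6128 bits

Information Gain = H(Y) - H(Y|Feature)

Before split:
P(positive) = 9/13 = 0.6923
H(Y) = 0.8905 bits

After split:
Feature=0: H = 0.7219 bits (weight = 5/13)
Feature=1: H = 0.0000 bits (weight = 8/13)
H(Y|Feature) = (5/13)×0.7219 + (8/13)×0.0000 = 0.2777 bits

Information Gain = 0.8905 - 0.2777 = 0.6128 bits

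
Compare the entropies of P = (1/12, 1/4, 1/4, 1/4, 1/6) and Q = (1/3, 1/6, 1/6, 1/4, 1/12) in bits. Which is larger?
P

Computing entropies in bits:
H(P) = 2.2296
H(Q) = 2.1887

Distribution P has higher entropy.

Intuition: The distribution closer to uniform (more spread out) has higher entropy.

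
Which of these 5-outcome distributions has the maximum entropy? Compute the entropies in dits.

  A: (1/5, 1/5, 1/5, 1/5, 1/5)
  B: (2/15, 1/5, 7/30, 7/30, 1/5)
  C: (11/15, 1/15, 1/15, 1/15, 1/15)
A

For a discrete distribution over n outcomes, entropy is maximized by the uniform distribution.

Computing entropies:
H(A) = 0.6990 dits
H(B) = 0.6912 dits
H(C) = 0.4124 dits

The uniform distribution (where all probabilities equal 1/5) achieves the maximum entropy of log_10(5) = 0.6990 dits.

Distribution A has the highest entropy.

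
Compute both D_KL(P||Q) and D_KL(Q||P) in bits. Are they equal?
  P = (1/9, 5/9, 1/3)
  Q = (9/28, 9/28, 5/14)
D_KL(P||Q) = 0.2351, D_KL(Q||P) = 0.2744

KL divergence is not symmetric: D_KL(P||Q) ≠ D_KL(Q||P) in general.

D_KL(P||Q) = 0.2351 bits
D_KL(Q||P) = 0.2744 bits

No, they are not equal!

This asymmetry is why KL divergence is not a true distance metric.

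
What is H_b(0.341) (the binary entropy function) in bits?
0.9258 bits

The binary entropy function is:
H(p) = -p log(p) - (1-p) log(1-p)

H(0.341) = -0.341 × log_2(0.341) - 0.659 × log_2(0.659)
H(0.341) = 0.9258 bits

Note: Binary entropy is maximized at p=0.5 (H=1 bit) and minimized at p=0 or p=1 (H=0).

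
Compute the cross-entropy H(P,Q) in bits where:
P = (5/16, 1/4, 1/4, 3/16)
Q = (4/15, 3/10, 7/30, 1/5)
1.9904 bits

Cross-entropy: H(P,Q) = -Σ p(x) log q(x)

Alternatively: H(P,Q) = H(P) + D_KL(P||Q)
H(P) = 1.9772 bits
D_KL(P||Q) = 0.0132 bits

H(P,Q) = 1.9772 + 0.0132 = 1.9904 bits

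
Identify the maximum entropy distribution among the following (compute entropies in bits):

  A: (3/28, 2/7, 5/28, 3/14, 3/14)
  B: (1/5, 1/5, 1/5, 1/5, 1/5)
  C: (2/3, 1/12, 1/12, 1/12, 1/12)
B

For a discrete distribution over n outcomes, entropy is maximized by the uniform distribution.

Computing entropies:
H(A) = 2.2579 bits
H(B) = 2.3219 bits
H(C) = 1.5850 bits

The uniform distribution (where all probabilities equal 1/5) achieves the maximum entropy of log_2(5) = 2.3219 bits.

Distribution B has the highest entropy.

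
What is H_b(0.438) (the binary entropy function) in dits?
0.2977 dits

The binary entropy function is:
H(p) = -p log(p) - (1-p) log(1-p)

H(0.438) = -0.438 × log_10(0.438) - 0.562 × log_10(0.562)
H(0.438) = 0.2977 dits

Note: Binary entropy is maximized at p=0.5 (H=1 bit) and minimized at p=0 or p=1 (H=0).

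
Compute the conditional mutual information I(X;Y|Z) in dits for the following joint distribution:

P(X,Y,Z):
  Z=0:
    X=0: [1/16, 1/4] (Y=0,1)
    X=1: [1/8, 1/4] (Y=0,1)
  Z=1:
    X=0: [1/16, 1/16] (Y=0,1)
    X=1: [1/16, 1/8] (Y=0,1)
0.0053 dits

Conditional mutual information: I(X;Y|Z) = H(X|Z) + H(Y|Z) - H(X,Y|Z)

H(Z) = 0.2697
H(X,Z) = 0.5668 → H(X|Z) = 0.2971
H(Y,Z) = 0.5360 → H(Y|Z) = 0.2663
H(X,Y,Z) = 0.8278 → H(X,Y|Z) = 0.5581

I(X;Y|Z) = 0.2971 + 0.2663 - 0.5581 = 0.0053 dits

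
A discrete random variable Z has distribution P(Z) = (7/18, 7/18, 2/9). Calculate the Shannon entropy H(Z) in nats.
1.0688 nats

Shannon entropy is H(X) = -Σ p(x) log p(x).

For P = (7/18, 7/18, 2/9):
H = -7/18 × log_e(7/18) -7/18 × log_e(7/18) -2/9 × log_e(2/9)
H = 1.0688 nats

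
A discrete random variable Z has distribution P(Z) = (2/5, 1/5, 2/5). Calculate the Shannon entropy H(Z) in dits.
0.4581 dits

Shannon entropy is H(X) = -Σ p(x) log p(x).

For P = (2/5, 1/5, 2/5):
H = -2/5 × log_10(2/5) -1/5 × log_10(1/5) -2/5 × log_10(2/5)
H = 0.4581 dits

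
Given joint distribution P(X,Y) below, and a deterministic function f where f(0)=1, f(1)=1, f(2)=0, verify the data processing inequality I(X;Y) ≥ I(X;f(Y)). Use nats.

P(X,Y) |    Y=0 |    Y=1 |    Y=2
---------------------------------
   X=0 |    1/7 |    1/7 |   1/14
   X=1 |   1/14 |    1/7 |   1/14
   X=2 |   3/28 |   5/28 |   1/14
I(X;Y) = 0.0096, I(X;f(Y)) = 0.0015, inequality holds: 0.0096 ≥ 0.0015

Data Processing Inequality: For any Markov chain X → Y → Z, we have I(X;Y) ≥ I(X;Z).

Here Z = f(Y) is a deterministic function of Y, forming X → Y → Z.

Original I(X;Y) = 0.0096 nats

After applying f:
P(X,Z) where Z=f(Y):
- P(X,Z=0) = P(X,Y=2)
- P(X,Z=1) = P(X,Y=0) + P(X,Y=1)

I(X;Z) = I(X;f(Y)) = 0.0015 nats

Verification: 0.0096 ≥ 0.0015 ✓

Information cannot be created by processing; the function f can only lose information about X.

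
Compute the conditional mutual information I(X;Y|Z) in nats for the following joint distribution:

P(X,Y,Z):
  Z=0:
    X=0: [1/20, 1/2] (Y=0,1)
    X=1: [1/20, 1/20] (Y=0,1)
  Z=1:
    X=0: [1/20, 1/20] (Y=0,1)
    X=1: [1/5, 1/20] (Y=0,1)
0.0572 nats

Conditional mutual information: I(X;Y|Z) = H(X|Z) + H(Y|Z) - H(X,Y|Z)

H(Z) = 0.6474
H(X,Z) = 1.1359 → H(X|Z) = 0.4885
H(Y,Z) = 1.1359 → H(Y|Z) = 0.4885
H(X,Y,Z) = 1.5672 → H(X,Y|Z) = 0.9197

I(X;Y|Z) = 0.4885 + 0.4885 - 0.9197 = 0.0572 nats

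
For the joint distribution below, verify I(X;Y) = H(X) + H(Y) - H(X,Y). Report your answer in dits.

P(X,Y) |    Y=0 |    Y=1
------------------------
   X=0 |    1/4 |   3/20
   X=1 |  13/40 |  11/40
I(X;Y) = 0.0015 dits

Mutual information has multiple equivalent forms:
- I(X;Y) = H(X) - H(X|Y)
- I(X;Y) = H(Y) - H(Y|X)
- I(X;Y) = H(X) + H(Y) - H(X,Y)

Computing all quantities:
H(X) = 0.2923, H(Y) = 0.2961, H(X,Y) = 0.5869
H(X|Y) = 0.2908, H(Y|X) = 0.2946

Verification:
H(X) - H(X|Y) = 0.2923 - 0.2908 = 0.0015
H(Y) - H(Y|X) = 0.2961 - 0.2946 = 0.0015
H(X) + H(Y) - H(X,Y) = 0.2923 + 0.2961 - 0.5869 = 0.0015

All forms give I(X;Y) = 0.0015 dits. ✓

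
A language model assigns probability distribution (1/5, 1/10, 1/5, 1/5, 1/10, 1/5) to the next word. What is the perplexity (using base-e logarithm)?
5.7435

Perplexity is e^H (or exp(H) for natural log).

First, H = -Σ p log p = 1.7481 nats
Perplexity = e^1.7481 = 5.7435

Interpretation: The model's uncertainty is equivalent to choosing uniformly among 5.7 options.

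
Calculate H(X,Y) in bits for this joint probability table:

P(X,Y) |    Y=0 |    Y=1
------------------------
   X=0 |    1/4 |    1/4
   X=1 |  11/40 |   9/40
1.9964 bits

Joint entropy is H(X,Y) = -Σ_{x,y} p(x,y) log p(x,y).

Summing over all non-zero entries:
H(X,Y) = -[1/4·log_2(1/4) + 1/4·log_2(1/4) + 11/40·log_2(11/40) + 9/40·log_2(9/40)]
H(X,Y) = 1.9964 bits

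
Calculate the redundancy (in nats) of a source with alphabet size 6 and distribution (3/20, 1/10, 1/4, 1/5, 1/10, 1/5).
0.0563 nats

Redundancy measures how far a source is from maximum entropy:
R = H_max - H(X)

Maximum entropy for 6 symbols: H_max = log_e(6) = 1.7918 nats
Actual entropy: H(X) = 1.7354 nats
Redundancy: R = 1.7918 - 1.7354 = 0.0563 nats

This redundancy represents potential for compression: the source could be compressed by 0.0563 nats per symbol.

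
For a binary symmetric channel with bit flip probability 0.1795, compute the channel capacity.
0.3210 bits

For a binary symmetric channel (BSC) with error probability p:
Capacity C = 1 - H(p) bits per symbol

where H(p) = -p log₂(p) - (1-p) log₂(1-p) is the binary entropy function.

H(0.1795) = 0.6790 bits
C = 1 - 0.6790 = 0.3210 bits per symbol

This means we can reliably transmit up to 0.3210 bits of information per channel use.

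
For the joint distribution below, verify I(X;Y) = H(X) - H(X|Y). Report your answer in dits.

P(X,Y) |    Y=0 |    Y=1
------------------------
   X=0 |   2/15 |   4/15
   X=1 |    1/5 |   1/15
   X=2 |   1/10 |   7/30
I(X;Y) = 0.0330 dits

Mutual information has multiple equivalent forms:
- I(X;Y) = H(X) - H(X|Y)
- I(X;Y) = H(Y) - H(Y|X)
- I(X;Y) = H(X) + H(Y) - H(X,Y)

Computing all quantities:
H(X) = 0.4713, H(Y) = 0.2972, H(X,Y) = 0.7354
H(X|Y) = 0.4383, H(Y|X) = 0.2641

Verification:
H(X) - H(X|Y) = 0.4713 - 0.4383 = 0.0330
H(Y) - H(Y|X) = 0.2972 - 0.2641 = 0.0330
H(X) + H(Y) - H(X,Y) = 0.4713 + 0.2972 - 0.7354 = 0.0330

All forms give I(X;Y) = 0.0330 dits. ✓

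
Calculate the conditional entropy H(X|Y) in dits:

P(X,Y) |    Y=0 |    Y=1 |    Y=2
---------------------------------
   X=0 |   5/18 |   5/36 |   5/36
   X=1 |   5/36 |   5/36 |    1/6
0.2902 dits

Using the chain rule: H(X|Y) = H(X,Y) - H(Y)

First, compute H(X,Y) = 0.7605 dits

Marginal P(Y) = (5/12, 5/18, 11/36)
H(Y) = 0.4703 dits

H(X|Y) = H(X,Y) - H(Y) = 0.7605 - 0.4703 = 0.2902 dits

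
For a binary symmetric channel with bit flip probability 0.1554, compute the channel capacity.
0.3768 bits

For a binary symmetric channel (BSC) with error probability p:
Capacity C = 1 - H(p) bits per symbol

where H(p) = -p log₂(p) - (1-p) log₂(1-p) is the binary entropy function.

H(0.1554) = 0.6232 bits
C = 1 - 0.6232 = 0.3768 bits per symbol

This means we can reliably transmit up to 0.3768 bits of information per channel use.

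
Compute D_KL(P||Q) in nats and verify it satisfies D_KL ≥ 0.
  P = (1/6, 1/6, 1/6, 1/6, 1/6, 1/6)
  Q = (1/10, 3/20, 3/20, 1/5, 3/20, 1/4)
0.0399 nats

KL divergence satisfies the Gibbs inequality: D_KL(P||Q) ≥ 0 for all distributions P, Q.

D_KL(P||Q) = Σ p(x) log(p(x)/q(x))
Term by term:
  x=0: 1/6 × log_e[(1/6)/(1/10)] = 0.0851
  x=1: 1/6 × log_e[(1/6)/(3/20)] = 0.0176
  x=2: 1/6 × log_e[(1/6)/(3/20)] = 0.0176
  x=3: 1/6 × log_e[(1/6)/(1/5)] = -0.0304
  x=4: 1/6 × log_e[(1/6)/(3/20)] = 0.0176
  x=5: 1/6 × log_e[(1/6)/(1/4)] = -0.0676
D_KL(P||Q) = 0.0399 nats

D_KL(P||Q) = 0.0399 ≥ 0 ✓

This non-negativity is a fundamental property: relative entropy cannot be negative because it measures how different Q is from P.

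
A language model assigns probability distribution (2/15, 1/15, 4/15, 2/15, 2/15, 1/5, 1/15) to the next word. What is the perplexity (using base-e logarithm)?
6.3053

Perplexity is e^H (or exp(H) for natural log).

First, H = -Σ p log p = 1.8414 nats
Perplexity = e^1.8414 = 6.3053

Interpretation: The model's uncertainty is equivalent to choosing uniformly among 6.3 options.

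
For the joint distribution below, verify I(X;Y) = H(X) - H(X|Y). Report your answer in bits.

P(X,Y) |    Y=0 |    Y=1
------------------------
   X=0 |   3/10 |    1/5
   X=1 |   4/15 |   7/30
I(X;Y) = 0.0033 bits

Mutual information has multiple equivalent forms:
- I(X;Y) = H(X) - H(X|Y)
- I(X;Y) = H(Y) - H(Y|X)
- I(X;Y) = H(X) + H(Y) - H(X,Y)

Computing all quantities:
H(X) = 1.0000, H(Y) = 0.9871, H(X,Y) = 1.9839
H(X|Y) = 0.9967, H(Y|X) = 0.9839

Verification:
H(X) - H(X|Y) = 1.0000 - 0.9967 = 0.0033
H(Y) - H(Y|X) = 0.9871 - 0.9839 = 0.0033
H(X) + H(Y) - H(X,Y) = 1.0000 + 0.9871 - 1.9839 = 0.0033

All forms give I(X;Y) = 0.0033 bits. ✓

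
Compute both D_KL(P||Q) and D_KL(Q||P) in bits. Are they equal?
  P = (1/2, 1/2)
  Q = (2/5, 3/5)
D_KL(P||Q) = 0.0294, D_KL(Q||P) = 0.0290

KL divergence is not symmetric: D_KL(P||Q) ≠ D_KL(Q||P) in general.

D_KL(P||Q) = 0.0294 bits
D_KL(Q||P) = 0.0290 bits

No, they are not equal!

This asymmetry is why KL divergence is not a true distance metric.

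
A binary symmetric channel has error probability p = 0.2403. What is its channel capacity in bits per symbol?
0.2045 bits

For a binary symmetric channel (BSC) with error probability p:
Capacity C = 1 - H(p) bits per symbol

where H(p) = -p log₂(p) - (1-p) log₂(1-p) is the binary entropy function.

H(0.2403) = 0.7955 bits
C = 1 - 0.7955 = 0.2045 bits per symbol

This means we can reliably transmit up to 0.2045 bits of information per channel use.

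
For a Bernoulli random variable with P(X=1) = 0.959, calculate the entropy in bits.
0.2469 bits

The binary entropy function is:
H(p) = -p log(p) - (1-p) log(1-p)

H(0.959) = -0.959 × log_2(0.959) - 0.041 × log_2(0.041)
H(0.959) = 0.2469 bits

Note: Binary entropy is maximized at p=0.5 (H=1 bit) and minimized at p=0 or p=1 (H=0).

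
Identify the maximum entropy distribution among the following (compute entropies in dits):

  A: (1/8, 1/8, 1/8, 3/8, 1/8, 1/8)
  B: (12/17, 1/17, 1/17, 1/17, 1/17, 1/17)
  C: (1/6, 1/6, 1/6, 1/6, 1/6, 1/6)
C

For a discrete distribution over n outcomes, entropy is maximized by the uniform distribution.

Computing entropies:
H(A) = 0.7242 dits
H(B) = 0.4687 dits
H(C) = 0.7782 dits

The uniform distribution (where all probabilities equal 1/6) achieves the maximum entropy of log_10(6) = 0.7782 dits.

Distribution C has the highest entropy.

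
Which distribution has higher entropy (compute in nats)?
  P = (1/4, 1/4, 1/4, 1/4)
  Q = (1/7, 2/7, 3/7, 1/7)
P

Computing entropies in nats:
H(P) = 1.3863
H(Q) = 1.2770

Distribution P has higher entropy.

Intuition: The distribution closer to uniform (more spread out) has higher entropy.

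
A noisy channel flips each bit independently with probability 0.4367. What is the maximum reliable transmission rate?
0.0116 bits

For a binary symmetric channel (BSC) with error probability p:
Capacity C = 1 - H(p) bits per symbol

where H(p) = -p log₂(p) - (1-p) log₂(1-p) is the binary entropy function.

H(0.4367) = 0.9884 bits
C = 1 - 0.9884 = 0.0116 bits per symbol

This means we can reliably transmit up to 0.0116 bits of information per channel use.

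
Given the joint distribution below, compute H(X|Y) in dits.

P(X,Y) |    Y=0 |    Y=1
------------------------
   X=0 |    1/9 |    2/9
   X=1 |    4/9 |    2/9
0.2545 dits

Using the chain rule: H(X|Y) = H(X,Y) - H(Y)

First, compute H(X,Y) = 0.5529 dits

Marginal P(Y) = (5/9, 4/9)
H(Y) = 0.2983 dits

H(X|Y) = H(X,Y) - H(Y) = 0.5529 - 0.2983 = 0.2545 dits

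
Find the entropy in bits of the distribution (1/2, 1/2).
1.0000 bits

Shannon entropy is H(X) = -Σ p(x) log p(x).

For P = (1/2, 1/2):
H = -1/2 × log_2(1/2) -1/2 × log_2(1/2)
H = 1.0000 bits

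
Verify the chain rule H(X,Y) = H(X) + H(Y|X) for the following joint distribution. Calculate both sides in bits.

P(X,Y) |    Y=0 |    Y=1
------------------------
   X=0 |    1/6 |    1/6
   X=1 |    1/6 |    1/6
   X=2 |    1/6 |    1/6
H(X,Y) = 2.5850, H(X) = 1.5850, H(Y|X) = 1.0000 (all in bits)

Chain rule: H(X,Y) = H(X) + H(Y|X)

Left side — joint entropy directly:
H(X,Y) = -Σ p(x,y) log p(x,y) = 2.5850 bits

Right side — compute H(Y|X) from the conditional distributions:
P(X) = (1/3, 1/3, 1/3), so H(X) = 1.5850 bits
H(Y|X) = Σ_x P(X=x) · H(Y|X=x):
  P(Y|X=0) = (1/2, 1/2), H(Y|X=0) = 1.0000, weight P(X=0) = 1/3
  P(Y|X=1) = (1/2, 1/2), H(Y|X=1) = 1.0000, weight P(X=1) = 1/3
  P(Y|X=2) = (1/2, 1/2), H(Y|X=2) = 1.0000, weight P(X=2) = 1/3
H(Y|X) = 1.0000 bits

H(X) + H(Y|X) = 1.5850 + 1.0000 = 2.5850 bits

Both sides equal 2.5850 bits. ✓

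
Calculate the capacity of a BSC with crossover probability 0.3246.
0.0907 bits

For a binary symmetric channel (BSC) with error probability p:
Capacity C = 1 - H(p) bits per symbol

where H(p) = -p log₂(p) - (1-p) log₂(1-p) is the binary entropy function.

H(0.3246) = 0.9093 bits
C = 1 - 0.9093 = 0.0907 bits per symbol

This means we can reliably transmit up to 0.0907 bits of information per channel use.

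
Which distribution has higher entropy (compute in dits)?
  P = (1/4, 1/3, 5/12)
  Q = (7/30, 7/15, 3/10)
P

Computing entropies in dits:
H(P) = 0.4680
H(Q) = 0.4588

Distribution P has higher entropy.

Intuition: The distribution closer to uniform (more spread out) has higher entropy.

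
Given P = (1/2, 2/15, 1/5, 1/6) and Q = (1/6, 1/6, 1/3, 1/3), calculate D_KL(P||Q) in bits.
0.4355 bits

KL divergence: D_KL(P||Q) = Σ p(x) log(p(x)/q(x))

Computing term by term:
  x=0: 1/2 × log_2[(1/2)/(1/6)] = 1/2 × 1.5850 = 0.7925
  x=1: 2/15 × log_2[(2/15)/(1/6)] = 2/15 × -0.3219 = -0.0429
  x=2: 1/5 × log_2[(1/5)/(1/3)] = 1/5 × -0.7370 = -0.1474
  x=3: 1/6 × log_2[(1/6)/(1/3)] = 1/6 × -1.0000 = -0.1667

D_KL(P||Q) = 0.4355 bits

Note: KL divergence is always non-negative and equals 0 iff P = Q.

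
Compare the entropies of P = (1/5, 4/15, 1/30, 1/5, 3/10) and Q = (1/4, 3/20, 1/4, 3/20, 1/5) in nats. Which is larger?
Q

Computing entropies in nats:
H(P) = 1.4708
H(Q) = 1.5842

Distribution Q has higher entropy.

Intuition: The distribution closer to uniform (more spread out) has higher entropy.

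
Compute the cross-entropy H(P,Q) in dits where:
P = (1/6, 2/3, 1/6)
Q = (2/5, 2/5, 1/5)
0.4481 dits

Cross-entropy: H(P,Q) = -Σ p(x) log q(x)

Alternatively: H(P,Q) = H(P) + D_KL(P||Q)
H(P) = 0.3768 dits
D_KL(P||Q) = 0.0713 dits

H(P,Q) = 0.3768 + 0.0713 = 0.4481 dits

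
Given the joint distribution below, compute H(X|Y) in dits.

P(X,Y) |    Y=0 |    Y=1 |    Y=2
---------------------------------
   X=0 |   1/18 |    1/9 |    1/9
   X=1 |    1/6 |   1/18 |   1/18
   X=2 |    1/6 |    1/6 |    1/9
0.4433 dits

Using the chain rule: H(X|Y) = H(X,Y) - H(Y)

First, compute H(X,Y) = 0.9164 dits

Marginal P(Y) = (7/18, 1/3, 5/18)
H(Y) = 0.4731 dits

H(X|Y) = H(X,Y) - H(Y) = 0.9164 - 0.4731 = 0.4433 dits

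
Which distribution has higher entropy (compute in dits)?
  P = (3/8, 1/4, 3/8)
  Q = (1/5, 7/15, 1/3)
P

Computing entropies in dits:
H(P) = 0.4700
H(Q) = 0.4533

Distribution P has higher entropy.

Intuition: The distribution closer to uniform (more spread out) has higher entropy.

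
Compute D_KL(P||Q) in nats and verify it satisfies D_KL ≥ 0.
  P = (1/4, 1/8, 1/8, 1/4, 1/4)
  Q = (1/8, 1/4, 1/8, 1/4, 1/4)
0.0866 nats

KL divergence satisfies the Gibbs inequality: D_KL(P||Q) ≥ 0 for all distributions P, Q.

D_KL(P||Q) = Σ p(x) log(p(x)/q(x))
Term by term:
  x=0: 1/4 × log_e[(1/4)/(1/8)] = 0.1733
  x=1: 1/8 × log_e[(1/8)/(1/4)] = -0.0866
  x=2: 1/8 × log_e[(1/8)/(1/8)] = 0.0000
  x=3: 1/4 × log_e[(1/4)/(1/4)] = 0.0000
  x=4: 1/4 × log_e[(1/4)/(1/4)] = 0.0000
D_KL(P||Q) = 0.0866 nats

D_KL(P||Q) = 0.0866 ≥ 0 ✓

This non-negativity is a fundamental property: relative entropy cannot be negative because it measures how different Q is from P.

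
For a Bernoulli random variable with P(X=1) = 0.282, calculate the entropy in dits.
0.2583 dits

The binary entropy function is:
H(p) = -p log(p) - (1-p) log(1-p)

H(0.282) = -0.282 × log_10(0.282) - 0.718 × log_10(0.718)
H(0.282) = 0.2583 dits

Note: Binary entropy is maximized at p=0.5 (H=1 bit) and minimized at p=0 or p=1 (H=0).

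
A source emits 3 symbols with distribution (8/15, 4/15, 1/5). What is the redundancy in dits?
0.0387 dits

Redundancy measures how far a source is from maximum entropy:
R = H_max - H(X)

Maximum entropy for 3 symbols: H_max = log_10(3) = 0.4771 dits
Actual entropy: H(X) = 0.4385 dits
Redundancy: R = 0.4771 - 0.4385 = 0.0387 dits

This redundancy represents potential for compression: the source could be compressed by 0.0387 dits per symbol.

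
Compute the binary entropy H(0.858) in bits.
0.5895 bits

The binary entropy function is:
H(p) = -p log(p) - (1-p) log(1-p)

H(0.858) = -0.858 × log_2(0.858) - 0.142 × log_2(0.142)
H(0.858) = 0.5895 bits

Note: Binary entropy is maximized at p=0.5 (H=1 bit) and minimized at p=0 or p=1 (H=0).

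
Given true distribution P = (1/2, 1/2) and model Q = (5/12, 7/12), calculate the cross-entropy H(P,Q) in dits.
0.3071 dits

Cross-entropy: H(P,Q) = -Σ p(x) log q(x)

Alternatively: H(P,Q) = H(P) + D_KL(P||Q)
H(P) = 0.3010 dits
D_KL(P||Q) = 0.0061 dits

H(P,Q) = 0.3010 + 0.0061 = 0.3071 dits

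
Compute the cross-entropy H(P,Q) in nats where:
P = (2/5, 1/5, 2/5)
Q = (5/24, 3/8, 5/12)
1.1738 nats

Cross-entropy: H(P,Q) = -Σ p(x) log q(x)

Alternatively: H(P,Q) = H(P) + D_KL(P||Q)
H(P) = 1.0549 nats
D_KL(P||Q) = 0.1189 nats

H(P,Q) = 1.0549 + 0.1189 = 1.1738 nats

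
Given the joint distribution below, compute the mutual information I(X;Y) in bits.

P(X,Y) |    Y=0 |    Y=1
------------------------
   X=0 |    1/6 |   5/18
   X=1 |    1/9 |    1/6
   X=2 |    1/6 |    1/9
0.0275 bits

Mutual information: I(X;Y) = H(X) + H(Y) - H(X,Y)

Marginals:
P(X) = (4/9, 5/18, 5/18), H(X) = 1.5466 bits
P(Y) = (4/9, 5/9), H(Y) = 0.9911 bits

Joint entropy: H(X,Y) = 2.5102 bits

I(X;Y) = 1.5466 + 0.9911 - 2.5102 = 0.0275 bits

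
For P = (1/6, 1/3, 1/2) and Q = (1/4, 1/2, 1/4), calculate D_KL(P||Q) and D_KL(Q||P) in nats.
D_KL(P||Q) = 0.1438, D_KL(Q||P) = 0.1308

KL divergence is not symmetric: D_KL(P||Q) ≠ D_KL(Q||P) in general.

D_KL(P||Q) = 0.1438 nats
D_KL(Q||P) = 0.1308 nats

No, they are not equal!

This asymmetry is why KL divergence is not a true distance metric.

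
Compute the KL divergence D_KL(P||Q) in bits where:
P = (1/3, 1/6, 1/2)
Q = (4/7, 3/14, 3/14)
0.2916 bits

KL divergence: D_KL(P||Q) = Σ p(x) log(p(x)/q(x))

Computing term by term:
  x=0: 1/3 × log_2[(1/3)/(4/7)] = 1/3 × -0.7776 = -0.2592
  x=1: 1/6 × log_2[(1/6)/(3/14)] = 1/6 × -0.3626 = -0.0604
  x=2: 1/2 × log_2[(1/2)/(3/14)] = 1/2 × 1.2224 = 0.6112

D_KL(P||Q) = 0.2916 bits

Note: KL divergence is always non-negative and equals 0 iff P = Q.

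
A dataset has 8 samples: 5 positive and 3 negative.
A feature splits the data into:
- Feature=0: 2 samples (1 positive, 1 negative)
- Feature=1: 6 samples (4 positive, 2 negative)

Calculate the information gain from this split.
0.0157 bits

Information Gain = H(Y) - H(Y|Feature)

Before split:
P(positive) = 5/8 = 0.6250
H(Y) = 0.9544 bits

After split:
Feature=0: H = 1.0000 bits (weight = 2/8)
Feature=1: H = 0.9183 bits (weight = 6/8)
H(Y|Feature) = (2/8)×1.0000 + (6/8)×0.9183 = 0.9387 bits

Information Gain = 0.9544 - 0.9387 = 0.0157 bits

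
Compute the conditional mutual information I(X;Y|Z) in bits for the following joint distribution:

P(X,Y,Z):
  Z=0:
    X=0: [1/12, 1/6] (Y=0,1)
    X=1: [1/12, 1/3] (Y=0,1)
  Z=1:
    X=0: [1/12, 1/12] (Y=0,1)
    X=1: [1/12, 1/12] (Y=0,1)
0.0105 bits

Conditional mutual information: I(X;Y|Z) = H(X|Z) + H(Y|Z) - H(X,Y|Z)

H(Z) = 0.9183
H(X,Z) = 1.8879 → H(X|Z) = 0.9696
H(Y,Z) = 1.7925 → H(Y|Z) = 0.8742
H(X,Y,Z) = 2.7516 → H(X,Y|Z) = 1.8333

I(X;Y|Z) = 0.9696 + 0.8742 - 1.8333 = 0.0105 bits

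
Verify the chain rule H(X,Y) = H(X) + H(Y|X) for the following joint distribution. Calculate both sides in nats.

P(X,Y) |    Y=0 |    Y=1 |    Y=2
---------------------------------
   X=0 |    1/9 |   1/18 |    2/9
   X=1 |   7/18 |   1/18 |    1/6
H(X,Y) = 1.5654, H(X) = 0.6682, H(Y|X) = 0.8972 (all in nats)

Chain rule: H(X,Y) = H(X) + H(Y|X)

Left side — joint entropy directly:
H(X,Y) = -Σ p(x,y) log p(x,y) = 1.5654 nats

Right side — compute H(Y|X) from the conditional distributions:
P(X) = (7/18, 11/18), so H(X) = 0.6682 nats
H(Y|X) = Σ_x P(X=x) · H(Y|X=x):
  P(Y|X=0) = (2/7, 1/7, 4/7), H(Y|X=0) = 0.9557, weight P(X=0) = 7/18
  P(Y|X=1) = (7/11, 1/11, 3/11), H(Y|X=1) = 0.8600, weight P(X=1) = 11/18
H(Y|X) = 0.8972 nats

H(X) + H(Y|X) = 0.6682 + 0.8972 = 1.5654 nats

Both sides equal 1.5654 nats. ✓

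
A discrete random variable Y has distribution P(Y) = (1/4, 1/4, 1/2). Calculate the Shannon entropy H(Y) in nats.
1.0397 nats

Shannon entropy is H(X) = -Σ p(x) log p(x).

For P = (1/4, 1/4, 1/2):
H = -1/4 × log_e(1/4) -1/4 × log_e(1/4) -1/2 × log_e(1/2)
H = 1.0397 nats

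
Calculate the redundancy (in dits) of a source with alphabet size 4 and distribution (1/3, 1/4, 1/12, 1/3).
0.0435 dits

Redundancy measures how far a source is from maximum entropy:
R = H_max - H(X)

Maximum entropy for 4 symbols: H_max = log_10(4) = 0.6021 dits
Actual entropy: H(X) = 0.5585 dits
Redundancy: R = 0.6021 - 0.5585 = 0.0435 dits

This redundancy represents potential for compression: the source could be compressed by 0.0435 dits per symbol.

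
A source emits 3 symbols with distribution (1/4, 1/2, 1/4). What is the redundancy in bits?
0.0850 bits

Redundancy measures how far a source is from maximum entropy:
R = H_max - H(X)

Maximum entropy for 3 symbols: H_max = log_2(3) = 1.5850 bits
Actual entropy: H(X) = 1.5000 bits
Redundancy: R = 1.5850 - 1.5000 = 0.0850 bits

This redundancy represents potential for compression: the source could be compressed by 0.0850 bits per symbol.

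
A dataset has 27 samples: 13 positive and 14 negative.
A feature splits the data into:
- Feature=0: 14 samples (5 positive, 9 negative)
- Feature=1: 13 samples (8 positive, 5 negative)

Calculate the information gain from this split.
0.0486 bits

Information Gain = H(Y) - H(Y|Feature)

Before split:
P(positive) = 13/27 = 0.4815
H(Y) = 0.9990 bits

After split:
Feature=0: H = 0.9403 bits (weight = 14/27)
Feature=1: H = 0.9612 bits (weight = 13/27)
H(Y|Feature) = (14/27)×0.9403 + (13/27)×0.9612 = 0.9504 bits

Information Gain = 0.9990 - 0.9504 = 0.0486 bits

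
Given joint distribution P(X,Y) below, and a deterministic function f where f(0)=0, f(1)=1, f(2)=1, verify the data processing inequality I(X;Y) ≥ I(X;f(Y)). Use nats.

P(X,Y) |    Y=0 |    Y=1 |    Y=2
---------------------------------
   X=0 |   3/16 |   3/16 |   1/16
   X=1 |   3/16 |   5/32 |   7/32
I(X;Y) = 0.0396, I(X;f(Y)) = 0.0048, inequality holds: 0.0396 ≥ 0.0048

Data Processing Inequality: For any Markov chain X → Y → Z, we have I(X;Y) ≥ I(X;Z).

Here Z = f(Y) is a deterministic function of Y, forming X → Y → Z.

Original I(X;Y) = 0.0396 nats

After applying f:
P(X,Z) where Z=f(Y):
- P(X,Z=0) = P(X,Y=0)
- P(X,Z=1) = P(X,Y=1) + P(X,Y=2)

I(X;Z) = I(X;f(Y)) = 0.0048 nats

Verification: 0.0396 ≥ 0.0048 ✓

Information cannot be created by processing; the function f can only lose information about X.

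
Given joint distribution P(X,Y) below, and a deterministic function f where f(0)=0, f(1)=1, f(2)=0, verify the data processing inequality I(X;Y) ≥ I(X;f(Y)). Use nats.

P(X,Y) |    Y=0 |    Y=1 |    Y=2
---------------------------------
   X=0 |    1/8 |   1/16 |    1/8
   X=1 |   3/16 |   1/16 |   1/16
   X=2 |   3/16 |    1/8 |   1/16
I(X;Y) = 0.0338, I(X;f(Y)) = 0.0109, inequality holds: 0.0338 ≥ 0.0109

Data Processing Inequality: For any Markov chain X → Y → Z, we have I(X;Y) ≥ I(X;Z).

Here Z = f(Y) is a deterministic function of Y, forming X → Y → Z.

Original I(X;Y) = 0.0338 nats

After applying f:
P(X,Z) where Z=f(Y):
- P(X,Z=0) = P(X,Y=0) + P(X,Y=2)
- P(X,Z=1) = P(X,Y=1)

I(X;Z) = I(X;f(Y)) = 0.0109 nats

Verification: 0.0338 ≥ 0.0109 ✓

Information cannot be created by processing; the function f can only lose information about X.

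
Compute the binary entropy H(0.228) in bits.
0.7745 bits

The binary entropy function is:
H(p) = -p log(p) - (1-p) log(1-p)

H(0.228) = -0.228 × log_2(0.228) - 0.772 × log_2(0.772)
H(0.228) = 0.7745 bits

Note: Binary entropy is maximized at p=0.5 (H=1 bit) and minimized at p=0 or p=1 (H=0).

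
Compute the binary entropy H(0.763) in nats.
0.5476 nats

The binary entropy function is:
H(p) = -p log(p) - (1-p) log(1-p)

H(0.763) = -0.763 × log_e(0.763) - 0.237 × log_e(0.237)
H(0.763) = 0.5476 nats

Note: Binary entropy is maximized at p=0.5 (H=1 bit) and minimized at p=0 or p=1 (H=0).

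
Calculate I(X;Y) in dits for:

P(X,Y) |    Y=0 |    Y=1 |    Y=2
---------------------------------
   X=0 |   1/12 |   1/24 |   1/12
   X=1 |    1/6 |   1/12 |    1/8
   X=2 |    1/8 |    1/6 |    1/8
0.0096 dits

Mutual information: I(X;Y) = H(X) + H(Y) - H(X,Y)

Marginals:
P(X) = (5/24, 3/8, 5/12), H(X) = 0.4601 dits
P(Y) = (3/8, 7/24, 1/3), H(Y) = 0.4749 dits

Joint entropy: H(X,Y) = 0.9253 dits

I(X;Y) = 0.4601 + 0.4749 - 0.9253 = 0.0096 dits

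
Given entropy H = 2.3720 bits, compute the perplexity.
5.1766

Perplexity is 2^H (or exp(H) for natural log).

H = 2.3720 bits
Perplexity = 2^2.3720 = 5.1766

Interpretation: The model's uncertainty is equivalent to choosing uniformly among 5.2 options.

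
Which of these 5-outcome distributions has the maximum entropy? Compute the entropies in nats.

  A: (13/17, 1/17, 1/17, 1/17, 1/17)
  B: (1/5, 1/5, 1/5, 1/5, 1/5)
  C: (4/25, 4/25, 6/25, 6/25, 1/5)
B

For a discrete distribution over n outcomes, entropy is maximized by the uniform distribution.

Computing entropies:
H(A) = 0.8718 nats
H(B) = 1.6094 nats
H(C) = 1.5933 nats

The uniform distribution (where all probabilities equal 1/5) achieves the maximum entropy of log_e(5) = 1.6094 nats.

Distribution B has the highest entropy.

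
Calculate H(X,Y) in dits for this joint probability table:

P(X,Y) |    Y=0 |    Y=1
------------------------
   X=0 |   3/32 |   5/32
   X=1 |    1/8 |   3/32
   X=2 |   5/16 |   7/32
0.7339 dits

Joint entropy is H(X,Y) = -Σ_{x,y} p(x,y) log p(x,y).

Summing over all non-zero entries:
H(X,Y) = -[3/32·log_10(3/32) + 5/32·log_10(5/32) + 1/8·log_10(1/8) + 3/32·log_10(3/32) + 5/16·log_10(5/16) + 7/32·log_10(7/32)]
H(X,Y) = 0.7339 dits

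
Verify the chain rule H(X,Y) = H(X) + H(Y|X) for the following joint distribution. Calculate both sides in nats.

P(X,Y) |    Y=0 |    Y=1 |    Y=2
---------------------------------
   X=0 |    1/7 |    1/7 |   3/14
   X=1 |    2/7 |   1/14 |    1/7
H(X,Y) = 1.7105, H(X) = 0.6931, H(Y|X) = 1.0173 (all in nats)

Chain rule: H(X,Y) = H(X) + H(Y|X)

Left side — joint entropy directly:
H(X,Y) = -Σ p(x,y) log p(x,y) = 1.7105 nats

Right side — compute H(Y|X) from the conditional distributions:
P(X) = (1/2, 1/2), so H(X) = 0.6931 nats
H(Y|X) = Σ_x P(X=x) · H(Y|X=x):
  P(Y|X=0) = (2/7, 2/7, 3/7), H(Y|X=0) = 1.0790, weight P(X=0) = 1/2
  P(Y|X=1) = (4/7, 1/7, 2/7), H(Y|X=1) = 0.9557, weight P(X=1) = 1/2
H(Y|X) = 1.0173 nats

H(X) + H(Y|X) = 0.6931 + 1.0173 = 1.7105 nats

Both sides equal 1.7105 nats. ✓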